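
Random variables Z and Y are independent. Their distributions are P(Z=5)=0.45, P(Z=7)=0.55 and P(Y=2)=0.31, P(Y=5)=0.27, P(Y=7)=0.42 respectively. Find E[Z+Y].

E[Z+Y] = Σ_z Σ_y (z+y) · P(Z=z)P(Y=y)
 = 7·0.1395 + 10·0.1215 + 12·0.189 + 9·0.1705 + 12·0.1485 + 14·0.231
 = 0.9765 + 1.215 + 2.268 + 1.5345 + 1.782 + 3.234
 = 11.01

11.01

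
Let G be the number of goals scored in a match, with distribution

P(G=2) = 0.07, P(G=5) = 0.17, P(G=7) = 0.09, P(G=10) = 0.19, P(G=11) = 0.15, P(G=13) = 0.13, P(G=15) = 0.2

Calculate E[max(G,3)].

9.93

E[max(G,3)] = Σ max(g,3)·P(G=g)
 = 3·0.07 + 5·0.17 + 7·0.09 + 10·0.19 + 11·0.15 + 13·0.13 + 15·0.2
 = 0.21 + 0.85 + 0.63 + 1.9 + 1.65 + 1.69 + 3
 = 9.93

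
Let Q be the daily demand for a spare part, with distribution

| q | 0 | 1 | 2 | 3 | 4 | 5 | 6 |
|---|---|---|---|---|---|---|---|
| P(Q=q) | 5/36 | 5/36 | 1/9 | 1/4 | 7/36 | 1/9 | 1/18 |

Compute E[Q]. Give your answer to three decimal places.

2.778

E[Q] = Σ q·P(Q=q)
 = 0·5/36 + 1·5/36 + 2·1/9 + 3·1/4 + 4·7/36 + 5·1/9 + 6·1/18
 = 0 + 5/36 + 2/9 + 3/4 + 7/9 + 5/9 + 1/3
 = 25/9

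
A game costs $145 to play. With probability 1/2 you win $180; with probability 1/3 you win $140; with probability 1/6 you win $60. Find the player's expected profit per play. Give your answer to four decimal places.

E[payout] = 180·1/2 + 140·1/3 + 60·1/6
 = 90 + 140/3 + 10
 = 440/3
Net = 440/3 - 145 = 5/3

1.6667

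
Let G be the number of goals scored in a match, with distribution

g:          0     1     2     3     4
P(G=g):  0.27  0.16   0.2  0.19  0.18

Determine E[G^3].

18.41

E[G^3] = Σ g^3·P(G=g)
 = 0·0.27 + 1·0.16 + 8·0.2 + 27·0.19 + 64·0.18
 = 0 + 0.16 + 1.6 + 5.13 + 11.52
 = 18.41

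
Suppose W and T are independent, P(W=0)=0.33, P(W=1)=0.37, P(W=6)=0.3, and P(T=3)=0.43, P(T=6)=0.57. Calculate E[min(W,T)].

1.783

E[min(W,T)] = Σ_w Σ_t min(w,t) · P(W=w)P(T=t)
 = 0·0.1419 + 0·0.1881 + 1·0.1591 + 1·0.2109 + 3·0.129 + 6·0.171
 = 0 + 0 + 0.1591 + 0.2109 + 0.387 + 1.026
 = 1.783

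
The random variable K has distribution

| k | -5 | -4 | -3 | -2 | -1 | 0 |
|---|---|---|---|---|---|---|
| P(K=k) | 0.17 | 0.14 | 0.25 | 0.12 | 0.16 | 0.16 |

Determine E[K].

-2.56

E[K] = Σ k·P(K=k)
 = (-5)·0.17 + (-4)·0.14 + (-3)·0.25 + (-2)·0.12 + (-1)·0.16 + 0·0.16
 = (-0.85) + (-0.56) + (-0.75) + (-0.24) + (-0.16) + 0
 = -2.56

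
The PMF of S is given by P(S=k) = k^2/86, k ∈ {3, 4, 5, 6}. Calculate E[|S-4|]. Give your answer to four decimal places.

E[|S-4|] = Σ |s-4|·P(S=s)
 = 1·9/86 + 0·8/43 + 1·25/86 + 2·18/43
 = 9/86 + 0 + 25/86 + 36/43
 = 53/43

1.2326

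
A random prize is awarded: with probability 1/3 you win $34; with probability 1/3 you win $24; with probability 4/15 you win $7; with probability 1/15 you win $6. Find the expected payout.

E[payout] = 34·1/3 + 24·1/3 + 7·4/15 + 6·1/15
 = 34/3 + 8 + 28/15 + 2/5
 = 108/5

21.6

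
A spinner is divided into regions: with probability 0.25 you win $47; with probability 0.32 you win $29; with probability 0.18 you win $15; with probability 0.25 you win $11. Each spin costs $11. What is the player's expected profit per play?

15.48

E[payout] = 47·0.25 + 29·0.32 + 15·0.18 + 11·0.25
 = 11.75 + 9.28 + 2.7 + 2.75
 = 26.48
Net = 26.48 - 11 = 15.48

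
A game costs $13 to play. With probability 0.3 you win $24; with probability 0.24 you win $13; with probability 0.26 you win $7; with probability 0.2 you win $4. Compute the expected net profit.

-0.06

E[payout] = 24·0.3 + 13·0.24 + 7·0.26 + 4·0.2
 = 7.2 + 3.12 + 1.82 + 0.8
 = 12.94
Net = 12.94 - 13 = -0.06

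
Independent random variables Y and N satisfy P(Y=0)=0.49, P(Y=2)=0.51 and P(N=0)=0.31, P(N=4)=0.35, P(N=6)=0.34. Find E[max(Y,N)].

E[max(Y,N)] = Σ_y Σ_n max(y,n) · P(Y=y)P(N=n)
 = 0·0.1519 + 4·0.1715 + 6·0.1666 + 2·0.1581 + 4·0.1785 + 6·0.1734
 = 0 + 0.686 + 0.9996 + 0.3162 + 0.714 + 1.0404
 = 3.7562

3.7562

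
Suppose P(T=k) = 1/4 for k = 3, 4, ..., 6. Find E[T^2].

21.5

E[T^2] = Σ t^2·P(T=t)
 = 9·1/4 + 16·1/4 + 25·1/4 + 36·1/4
 = 9/4 + 4 + 25/4 + 9
 = 43/2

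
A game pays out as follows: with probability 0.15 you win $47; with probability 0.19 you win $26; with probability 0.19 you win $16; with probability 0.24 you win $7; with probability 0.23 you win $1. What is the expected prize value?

16.94

E[payout] = 47·0.15 + 26·0.19 + 16·0.19 + 7·0.24 + 1·0.23
 = 7.05 + 4.94 + 3.04 + 1.68 + 0.23
 = 16.94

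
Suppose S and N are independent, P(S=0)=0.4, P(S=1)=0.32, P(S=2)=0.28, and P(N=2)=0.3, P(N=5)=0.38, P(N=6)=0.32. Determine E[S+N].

E[S+N] = Σ_s Σ_n (s+n) · P(S=s)P(N=n)
 = 2·0.12 + 5·0.152 + 6·0.128 + 3·0.096 + 6·0.1216 + 7·0.1024 + 4·0.084 + 7·0.1064 + 8·0.0896
 = 0.24 + 0.76 + 0.768 + 0.288 + 0.7296 + 0.7168 + 0.336 + 0.7448 + 0.7168
 = 5.3

5.3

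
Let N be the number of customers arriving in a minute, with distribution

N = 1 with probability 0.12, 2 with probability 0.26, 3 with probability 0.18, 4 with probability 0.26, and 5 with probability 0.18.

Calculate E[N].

E[N] = Σ n·P(N=n)
 = 1·0.12 + 2·0.26 + 3·0.18 + 4·0.26 + 5·0.18
 = 0.12 + 0.52 + 0.54 + 1.04 + 0.9
 = 3.12

3.12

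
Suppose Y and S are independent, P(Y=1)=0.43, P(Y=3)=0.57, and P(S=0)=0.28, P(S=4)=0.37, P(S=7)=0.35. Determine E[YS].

8.4102

E[YS] = Σ_y Σ_s ys · P(Y=y)P(S=s)
 = 0·0.1204 + 4·0.1591 + 7·0.1505 + 0·0.1596 + 12·0.2109 + 21·0.1995
 = 0 + 0.6364 + 1.0535 + 0 + 2.5308 + 4.1895
 = 8.4102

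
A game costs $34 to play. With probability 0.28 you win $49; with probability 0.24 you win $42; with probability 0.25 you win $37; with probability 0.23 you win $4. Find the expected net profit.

E[payout] = 49·0.28 + 42·0.24 + 37·0.25 + 4·0.23
 = 13.72 + 10.08 + 9.25 + 0.92
 = 33.97
Net = 33.97 - 34 = -0.03

-0.03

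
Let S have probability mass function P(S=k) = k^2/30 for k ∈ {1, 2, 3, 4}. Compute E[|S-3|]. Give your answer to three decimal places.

E[|S-3|] = Σ |s-3|·P(S=s)
 = 2·1/30 + 1·2/15 + 0·3/10 + 1·8/15
 = 1/15 + 2/15 + 0 + 8/15
 = 11/15

0.733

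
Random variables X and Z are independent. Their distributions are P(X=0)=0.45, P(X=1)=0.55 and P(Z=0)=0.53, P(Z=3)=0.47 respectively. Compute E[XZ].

0.7755

E[XZ] = Σ_x Σ_z xz · P(X=x)P(Z=z)
 = 0·0.2385 + 0·0.2115 + 0·0.2915 + 3·0.2585
 = 0 + 0 + 0 + 0.7755
 = 0.7755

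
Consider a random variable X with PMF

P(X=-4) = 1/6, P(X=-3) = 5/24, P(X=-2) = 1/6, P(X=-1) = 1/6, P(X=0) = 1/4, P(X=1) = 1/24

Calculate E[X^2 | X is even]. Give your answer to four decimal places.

5.7143

P(X is even) = 1/6 + 1/6 + 1/4 = 7/12.
E[X^2 | X is even] = [16·1/6 + 4·1/6 + 0·1/4] / (7/12)
 = 10/3 / (7/12)
 = 40/7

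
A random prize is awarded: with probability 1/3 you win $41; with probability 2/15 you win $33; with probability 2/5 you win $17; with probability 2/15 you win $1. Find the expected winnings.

E[payout] = 41·1/3 + 33·2/15 + 17·2/5 + 1·2/15
 = 41/3 + 22/5 + 34/5 + 2/15
 = 25

25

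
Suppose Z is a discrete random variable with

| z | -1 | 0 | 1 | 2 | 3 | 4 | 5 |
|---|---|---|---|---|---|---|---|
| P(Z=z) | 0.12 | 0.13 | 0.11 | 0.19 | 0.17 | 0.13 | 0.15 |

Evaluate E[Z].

2.15

E[Z] = Σ z·P(Z=z)
 = (-1)·0.12 + 0·0.13 + 1·0.11 + 2·0.19 + 3·0.17 + 4·0.13 + 5·0.15
 = (-0.12) + 0 + 0.11 + 0.38 + 0.51 + 0.52 + 0.75
 = 2.15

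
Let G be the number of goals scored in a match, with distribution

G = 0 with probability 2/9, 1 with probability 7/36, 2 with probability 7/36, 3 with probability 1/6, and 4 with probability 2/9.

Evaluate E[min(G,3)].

E[min(G,3)] = Σ min(g,3)·P(G=g)
 = 0·2/9 + 1·7/36 + 2·7/36 + 3·1/6 + 3·2/9
 = 0 + 7/36 + 7/18 + 1/2 + 2/3
 = 7/4

1.75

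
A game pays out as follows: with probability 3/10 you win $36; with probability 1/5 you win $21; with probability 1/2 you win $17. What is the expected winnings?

E[payout] = 36·3/10 + 21·1/5 + 17·1/2
 = 54/5 + 21/5 + 17/2
 = 47/2

23.5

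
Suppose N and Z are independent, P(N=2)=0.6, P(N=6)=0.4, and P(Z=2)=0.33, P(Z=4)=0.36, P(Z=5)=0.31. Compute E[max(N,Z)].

4.59

E[max(N,Z)] = Σ_n Σ_z max(n,z) · P(N=n)P(Z=z)
 = 2·0.198 + 4·0.216 + 5·0.186 + 6·0.132 + 6·0.144 + 6·0.124
 = 0.396 + 0.864 + 0.93 + 0.792 + 0.864 + 0.744
 = 4.59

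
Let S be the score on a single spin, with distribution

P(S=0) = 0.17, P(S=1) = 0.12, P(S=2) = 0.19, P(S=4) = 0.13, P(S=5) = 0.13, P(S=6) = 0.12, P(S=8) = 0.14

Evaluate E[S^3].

E[S^3] = Σ s^3·P(S=s)
 = 0·0.17 + 1·0.12 + 8·0.19 + 64·0.13 + 125·0.13 + 216·0.12 + 512·0.14
 = 0 + 0.12 + 1.52 + 8.32 + 16.25 + 25.92 + 71.68
 = 123.81

123.81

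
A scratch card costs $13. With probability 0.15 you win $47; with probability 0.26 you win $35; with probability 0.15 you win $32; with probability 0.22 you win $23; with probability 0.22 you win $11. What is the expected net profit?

E[payout] = 47·0.15 + 35·0.26 + 32·0.15 + 23·0.22 + 11·0.22
 = 7.05 + 9.1 + 4.8 + 5.06 + 2.42
 = 28.43
Net = 28.43 - 13 = 15.43

15.43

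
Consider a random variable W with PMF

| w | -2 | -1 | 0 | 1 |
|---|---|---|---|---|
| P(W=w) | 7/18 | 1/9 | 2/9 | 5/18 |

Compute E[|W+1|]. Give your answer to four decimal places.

E[|W+1|] = Σ |w+1|·P(W=w)
 = 1·7/18 + 0·1/9 + 1·2/9 + 2·5/18
 = 7/18 + 0 + 2/9 + 5/9
 = 7/6

1.1667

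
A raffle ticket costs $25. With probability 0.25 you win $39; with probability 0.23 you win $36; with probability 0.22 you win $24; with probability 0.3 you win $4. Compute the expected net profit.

-0.49

E[payout] = 39·0.25 + 36·0.23 + 24·0.22 + 4·0.3
 = 9.75 + 8.28 + 5.28 + 1.2
 = 24.51
Net = 24.51 - 25 = -0.49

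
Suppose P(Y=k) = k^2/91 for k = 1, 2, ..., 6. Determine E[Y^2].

E[Y^2] = Σ y^2·P(Y=y)
 = 1·1/91 + 4·4/91 + 9·9/91 + 16·16/91 + 25·25/91 + 36·36/91
 = 1/91 + 16/91 + 81/91 + 256/91 + 625/91 + 1296/91
 = 25

25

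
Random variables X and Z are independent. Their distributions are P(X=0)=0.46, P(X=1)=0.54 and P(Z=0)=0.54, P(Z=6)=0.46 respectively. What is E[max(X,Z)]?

E[max(X,Z)] = Σ_x Σ_z max(x,z) · P(X=x)P(Z=z)
 = 0·0.2484 + 6·0.2116 + 1·0.2916 + 6·0.2484
 = 0 + 1.2696 + 0.2916 + 1.4904
 = 3.0516

3.0516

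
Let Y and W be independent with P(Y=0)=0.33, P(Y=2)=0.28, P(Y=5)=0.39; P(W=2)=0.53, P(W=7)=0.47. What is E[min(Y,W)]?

1.8899

E[min(Y,W)] = Σ_y Σ_w min(y,w) · P(Y=y)P(W=w)
 = 0·0.1749 + 0·0.1551 + 2·0.1484 + 2·0.1316 + 2·0.2067 + 5·0.1833
 = 0 + 0 + 0.2968 + 0.2632 + 0.4134 + 0.9165
 = 1.8899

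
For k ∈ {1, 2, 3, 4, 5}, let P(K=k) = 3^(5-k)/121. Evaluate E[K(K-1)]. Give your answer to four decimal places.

1.3554

E[K(K-1)] = Σ k(k-1)·P(K=k)
 = 0·81/121 + 2·27/121 + 6·9/121 + 12·3/121 + 20·1/121
 = 0 + 54/121 + 54/121 + 36/121 + 20/121
 = 164/121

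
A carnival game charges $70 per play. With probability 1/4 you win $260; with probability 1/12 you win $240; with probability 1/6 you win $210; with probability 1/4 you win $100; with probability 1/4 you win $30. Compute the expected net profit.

E[payout] = 260·1/4 + 240·1/12 + 210·1/6 + 100·1/4 + 30·1/4
 = 65 + 20 + 35 + 25 + 15/2
 = 305/2
Net = 305/2 - 70 = 165/2

82.5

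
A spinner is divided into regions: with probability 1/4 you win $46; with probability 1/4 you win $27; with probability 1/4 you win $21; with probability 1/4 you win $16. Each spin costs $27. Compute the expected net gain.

0.5

E[payout] = 46·1/4 + 27·1/4 + 21·1/4 + 16·1/4
 = 23/2 + 27/4 + 21/4 + 4
 = 55/2
Net = 55/2 - 27 = 1/2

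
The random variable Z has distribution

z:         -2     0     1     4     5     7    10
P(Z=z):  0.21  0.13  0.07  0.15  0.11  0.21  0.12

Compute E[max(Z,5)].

6.02

E[max(Z,5)] = Σ max(z,5)·P(Z=z)
 = 5·0.21 + 5·0.13 + 5·0.07 + 5·0.15 + 5·0.11 + 7·0.21 + 10·0.12
 = 1.05 + 0.65 + 0.35 + 0.75 + 0.55 + 1.47 + 1.2
 = 6.02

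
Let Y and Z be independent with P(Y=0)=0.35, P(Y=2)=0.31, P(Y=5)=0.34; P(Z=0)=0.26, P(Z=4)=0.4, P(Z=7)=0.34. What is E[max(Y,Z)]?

E[max(Y,Z)] = Σ_y Σ_z max(y,z) · P(Y=y)P(Z=z)
 = 0·0.091 + 4·0.14 + 7·0.119 + 2·0.0806 + 4·0.124 + 7·0.1054 + 5·0.0884 + 5·0.136 + 7·0.1156
 = 0 + 0.56 + 0.833 + 0.1612 + 0.496 + 0.7378 + 0.442 + 0.68 + 0.8092
 = 4.7192

4.7192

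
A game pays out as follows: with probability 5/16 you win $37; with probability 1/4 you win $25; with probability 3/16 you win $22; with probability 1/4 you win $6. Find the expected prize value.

23.4375

E[payout] = 37·5/16 + 25·1/4 + 22·3/16 + 6·1/4
 = 185/16 + 25/4 + 33/8 + 3/2
 = 375/16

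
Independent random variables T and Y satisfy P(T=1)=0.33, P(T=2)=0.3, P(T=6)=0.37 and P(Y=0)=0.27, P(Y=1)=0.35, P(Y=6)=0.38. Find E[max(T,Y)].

E[max(T,Y)] = Σ_t Σ_y max(t,y) · P(T=t)P(Y=y)
 = 1·0.0891 + 1·0.1155 + 6·0.1254 + 2·0.081 + 2·0.105 + 6·0.114 + 6·0.0999 + 6·0.1295 + 6·0.1406
 = 0.0891 + 0.1155 + 0.7524 + 0.162 + 0.21 + 0.684 + 0.5994 + 0.777 + 0.8436
 = 4.233

4.233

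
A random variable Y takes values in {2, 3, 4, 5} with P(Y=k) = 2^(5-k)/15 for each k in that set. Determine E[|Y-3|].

E[|Y-3|] = Σ |y-3|·P(Y=y)
 = 1·8/15 + 0·4/15 + 1·2/15 + 2·1/15
 = 8/15 + 0 + 2/15 + 2/15
 = 4/5

0.8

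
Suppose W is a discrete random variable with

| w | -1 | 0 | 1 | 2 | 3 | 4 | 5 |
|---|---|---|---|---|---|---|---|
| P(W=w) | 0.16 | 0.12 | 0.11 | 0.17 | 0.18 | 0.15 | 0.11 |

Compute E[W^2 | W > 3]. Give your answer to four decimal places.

P(W > 3) = 0.15 + 0.11 = 0.26.
E[W^2 | W > 3] = [16·0.15 + 25·0.11] / 0.26
 = 5.15 / 0.26
 = 515/26

19.8077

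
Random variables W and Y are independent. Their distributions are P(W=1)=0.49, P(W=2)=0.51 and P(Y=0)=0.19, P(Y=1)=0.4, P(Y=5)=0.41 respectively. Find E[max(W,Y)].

E[max(W,Y)] = Σ_w Σ_y max(w,y) · P(W=w)P(Y=y)
 = 1·0.0931 + 1·0.196 + 5·0.2009 + 2·0.0969 + 2·0.204 + 5·0.2091
 = 0.0931 + 0.196 + 1.0045 + 0.1938 + 0.408 + 1.0455
 = 2.9409

2.9409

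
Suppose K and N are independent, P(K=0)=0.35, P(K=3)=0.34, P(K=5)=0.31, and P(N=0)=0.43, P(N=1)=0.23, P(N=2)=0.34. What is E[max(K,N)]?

2.8885

E[max(K,N)] = Σ_k Σ_n max(k,n) · P(K=k)P(N=n)
 = 0·0.1505 + 1·0.0805 + 2·0.119 + 3·0.1462 + 3·0.0782 + 3·0.1156 + 5·0.1333 + 5·0.0713 + 5·0.1054
 = 0 + 0.0805 + 0.238 + 0.4386 + 0.2346 + 0.3468 + 0.6665 + 0.3565 + 0.527
 = 2.8885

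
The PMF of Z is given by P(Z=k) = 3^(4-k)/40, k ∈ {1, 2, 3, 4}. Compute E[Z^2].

2.65

E[Z^2] = Σ z^2·P(Z=z)
 = 1·27/40 + 4·9/40 + 9·3/40 + 16·1/40
 = 27/40 + 9/10 + 27/40 + 2/5
 = 53/20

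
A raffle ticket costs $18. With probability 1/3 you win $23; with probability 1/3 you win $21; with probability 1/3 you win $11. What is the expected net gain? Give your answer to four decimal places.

E[payout] = 23·1/3 + 21·1/3 + 11·1/3
 = 23/3 + 7 + 11/3
 = 55/3
Net = 55/3 - 18 = 1/3

0.3333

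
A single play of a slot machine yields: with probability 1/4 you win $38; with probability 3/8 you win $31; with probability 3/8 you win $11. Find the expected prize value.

E[payout] = 38·1/4 + 31·3/8 + 11·3/8
 = 19/2 + 93/8 + 33/8
 = 101/4

25.25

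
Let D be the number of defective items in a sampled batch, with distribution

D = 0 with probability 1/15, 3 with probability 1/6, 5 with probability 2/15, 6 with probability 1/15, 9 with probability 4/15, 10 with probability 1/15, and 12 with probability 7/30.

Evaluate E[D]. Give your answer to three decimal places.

7.433

E[D] = Σ d·P(D=d)
 = 0·1/15 + 3·1/6 + 5·2/15 + 6·1/15 + 9·4/15 + 10·1/15 + 12·7/30
 = 0 + 1/2 + 2/3 + 2/5 + 12/5 + 2/3 + 14/5
 = 223/30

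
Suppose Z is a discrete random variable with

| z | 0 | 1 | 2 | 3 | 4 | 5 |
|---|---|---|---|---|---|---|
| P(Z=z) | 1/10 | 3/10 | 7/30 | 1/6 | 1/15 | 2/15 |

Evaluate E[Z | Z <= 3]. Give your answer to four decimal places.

1.5833

P(Z <= 3) = 1/10 + 3/10 + 7/30 + 1/6 = 4/5.
E[Z | Z <= 3] = [0·1/10 + 1·3/10 + 2·7/30 + 3·1/6] / (4/5)
 = 19/15 / (4/5)
 = 19/12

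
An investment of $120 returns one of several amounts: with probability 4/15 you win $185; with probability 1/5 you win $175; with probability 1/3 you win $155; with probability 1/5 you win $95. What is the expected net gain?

35

E[payout] = 185·4/15 + 175·1/5 + 155·1/3 + 95·1/5
 = 148/3 + 35 + 155/3 + 19
 = 155
Net = 155 - 120 = 35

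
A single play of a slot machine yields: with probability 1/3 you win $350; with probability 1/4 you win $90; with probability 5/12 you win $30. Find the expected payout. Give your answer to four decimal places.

E[payout] = 350·1/3 + 90·1/4 + 30·5/12
 = 350/3 + 45/2 + 25/2
 = 455/3

151.6667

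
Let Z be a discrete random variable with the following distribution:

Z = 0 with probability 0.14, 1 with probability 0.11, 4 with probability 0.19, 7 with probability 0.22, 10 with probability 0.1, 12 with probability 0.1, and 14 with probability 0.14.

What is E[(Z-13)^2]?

63.95

E[(Z-13)^2] = Σ (z-13)^2·P(Z=z)
 = 169·0.14 + 144·0.11 + 81·0.19 + 36·0.22 + 9·0.1 + 1·0.1 + 1·0.14
 = 23.66 + 15.84 + 15.39 + 7.92 + 0.9 + 0.1 + 0.14
 = 63.95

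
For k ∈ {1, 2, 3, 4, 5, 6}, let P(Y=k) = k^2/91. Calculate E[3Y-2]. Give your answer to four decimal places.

12.5385

E[3Y-2] = Σ (3y-2)·P(Y=y)
 = 1·1/91 + 4·4/91 + 7·9/91 + 10·16/91 + 13·25/91 + 16·36/91
 = 1/91 + 16/91 + 9/13 + 160/91 + 25/7 + 576/91
 = 163/13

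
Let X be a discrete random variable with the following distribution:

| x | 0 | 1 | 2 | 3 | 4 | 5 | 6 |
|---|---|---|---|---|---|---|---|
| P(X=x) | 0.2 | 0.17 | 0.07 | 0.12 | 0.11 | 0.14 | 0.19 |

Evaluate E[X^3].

E[X^3] = Σ x^3·P(X=x)
 = 0·0.2 + 1·0.17 + 8·0.07 + 27·0.12 + 64·0.11 + 125·0.14 + 216·0.19
 = 0 + 0.17 + 0.56 + 3.24 + 7.04 + 17.5 + 41.04
 = 69.55

69.55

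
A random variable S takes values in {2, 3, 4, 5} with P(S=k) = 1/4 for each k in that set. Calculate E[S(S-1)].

10

E[S(S-1)] = Σ s(s-1)·P(S=s)
 = 2·1/4 + 6·1/4 + 12·1/4 + 20·1/4
 = 1/2 + 3/2 + 3 + 5
 = 10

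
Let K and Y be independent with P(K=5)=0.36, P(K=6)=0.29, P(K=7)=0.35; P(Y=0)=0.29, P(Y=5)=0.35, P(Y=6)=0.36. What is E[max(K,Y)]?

6.1196

E[max(K,Y)] = Σ_k Σ_y max(k,y) · P(K=k)P(Y=y)
 = 5·0.1044 + 5·0.126 + 6·0.1296 + 6·0.0841 + 6·0.1015 + 6·0.1044 + 7·0.1015 + 7·0.1225 + 7·0.126
 = 0.522 + 0.63 + 0.7776 + 0.5046 + 0.609 + 0.6264 + 0.7105 + 0.8575 + 0.882
 = 6.1196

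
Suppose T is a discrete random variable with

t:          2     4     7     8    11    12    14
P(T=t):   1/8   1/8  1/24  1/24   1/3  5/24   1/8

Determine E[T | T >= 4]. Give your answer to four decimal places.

P(T >= 4) = 1/8 + 1/24 + 1/24 + 1/3 + 5/24 + 1/8 = 7/8.
E[T | T >= 4] = [4·1/8 + 7·1/24 + 8·1/24 + 11·1/3 + 12·5/24 + 14·1/8] / (7/8)
 = 217/24 / (7/8)
 = 31/3

10.3333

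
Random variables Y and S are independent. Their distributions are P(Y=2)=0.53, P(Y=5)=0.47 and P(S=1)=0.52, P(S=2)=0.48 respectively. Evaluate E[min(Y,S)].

E[min(Y,S)] = Σ_y Σ_s min(y,s) · P(Y=y)P(S=s)
 = 1·0.2756 + 2·0.2544 + 1·0.2444 + 2·0.2256
 = 0.2756 + 0.5088 + 0.2444 + 0.4512
 = 1.48

1.48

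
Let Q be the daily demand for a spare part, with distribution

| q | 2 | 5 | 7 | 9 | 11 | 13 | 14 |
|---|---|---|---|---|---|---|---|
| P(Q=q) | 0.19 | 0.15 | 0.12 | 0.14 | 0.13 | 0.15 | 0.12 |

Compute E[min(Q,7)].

E[min(Q,7)] = Σ min(q,7)·P(Q=q)
 = 2·0.19 + 5·0.15 + 7·0.12 + 7·0.14 + 7·0.13 + 7·0.15 + 7·0.12
 = 0.38 + 0.75 + 0.84 + 0.98 + 0.91 + 1.05 + 0.84
 = 5.75

5.75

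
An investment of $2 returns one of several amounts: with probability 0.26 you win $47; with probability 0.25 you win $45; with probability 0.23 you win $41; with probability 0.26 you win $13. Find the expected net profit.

E[payout] = 47·0.26 + 45·0.25 + 41·0.23 + 13·0.26
 = 12.22 + 11.25 + 9.43 + 3.38
 = 36.28
Net = 36.28 - 2 = 34.28

34.28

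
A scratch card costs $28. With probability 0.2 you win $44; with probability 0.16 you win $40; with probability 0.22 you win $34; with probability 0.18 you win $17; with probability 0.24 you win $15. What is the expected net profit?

E[payout] = 44·0.2 + 40·0.16 + 34·0.22 + 17·0.18 + 15·0.24
 = 8.8 + 6.4 + 7.48 + 3.06 + 3.6
 = 29.34
Net = 29.34 - 28 = 1.34

1.34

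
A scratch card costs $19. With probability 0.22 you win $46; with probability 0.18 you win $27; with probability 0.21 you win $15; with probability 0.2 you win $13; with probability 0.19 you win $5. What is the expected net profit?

E[payout] = 46·0.22 + 27·0.18 + 15·0.21 + 13·0.2 + 5·0.19
 = 10.12 + 4.86 + 3.15 + 2.6 + 0.95
 = 21.68
Net = 21.68 - 19 = 2.68

2.68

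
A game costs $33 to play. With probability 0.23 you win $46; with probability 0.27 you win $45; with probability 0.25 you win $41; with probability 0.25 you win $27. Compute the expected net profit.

E[payout] = 46·0.23 + 45·0.27 + 41·0.25 + 27·0.25
 = 10.58 + 12.15 + 10.25 + 6.75
 = 39.73
Net = 39.73 - 33 = 6.73

6.73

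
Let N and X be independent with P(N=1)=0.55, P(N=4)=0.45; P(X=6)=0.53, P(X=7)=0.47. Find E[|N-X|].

E[|N-X|] = Σ_n Σ_x |n-x| · P(N=n)P(X=x)
 = 5·0.2915 + 6·0.2585 + 2·0.2385 + 3·0.2115
 = 1.4575 + 1.551 + 0.477 + 0.6345
 = 4.12

4.12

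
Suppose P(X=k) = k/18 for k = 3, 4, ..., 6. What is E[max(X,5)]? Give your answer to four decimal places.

E[max(X,5)] = Σ max(x,5)·P(X=x)
 = 5·1/6 + 5·2/9 + 5·5/18 + 6·1/3
 = 5/6 + 10/9 + 25/18 + 2
 = 16/3

5.3333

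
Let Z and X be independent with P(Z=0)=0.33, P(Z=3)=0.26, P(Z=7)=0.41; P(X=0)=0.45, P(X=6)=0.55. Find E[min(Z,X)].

E[min(Z,X)] = Σ_z Σ_x min(z,x) · P(Z=z)P(X=x)
 = 0·0.1485 + 0·0.1815 + 0·0.117 + 3·0.143 + 0·0.1845 + 6·0.2255
 = 0 + 0 + 0 + 0.429 + 0 + 1.353
 = 1.782

1.782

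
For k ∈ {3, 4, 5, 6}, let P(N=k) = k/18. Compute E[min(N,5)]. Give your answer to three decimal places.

E[min(N,5)] = Σ min(n,5)·P(N=n)
 = 3·1/6 + 4·2/9 + 5·5/18 + 5·1/3
 = 1/2 + 8/9 + 25/18 + 5/3
 = 40/9

4.444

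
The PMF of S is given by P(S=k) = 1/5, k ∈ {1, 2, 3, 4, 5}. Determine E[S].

E[S] = Σ s·P(S=s)
 = 1·1/5 + 2·1/5 + 3·1/5 + 4·1/5 + 5·1/5
 = 1/5 + 2/5 + 3/5 + 4/5 + 1
 = 3

3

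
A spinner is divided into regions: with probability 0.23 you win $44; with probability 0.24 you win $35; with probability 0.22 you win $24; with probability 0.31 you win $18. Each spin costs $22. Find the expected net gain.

7.38

E[payout] = 44·0.23 + 35·0.24 + 24·0.22 + 18·0.31
 = 10.12 + 8.4 + 5.28 + 5.58
 = 29.38
Net = 29.38 - 22 = 7.38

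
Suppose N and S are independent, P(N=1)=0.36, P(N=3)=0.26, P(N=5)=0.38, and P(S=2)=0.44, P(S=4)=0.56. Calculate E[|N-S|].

1.7376

E[|N-S|] = Σ_n Σ_s |n-s| · P(N=n)P(S=s)
 = 1·0.1584 + 3·0.2016 + 1·0.1144 + 1·0.1456 + 3·0.1672 + 1·0.2128
 = 0.1584 + 0.6048 + 0.1144 + 0.1456 + 0.5016 + 0.2128
 = 1.7376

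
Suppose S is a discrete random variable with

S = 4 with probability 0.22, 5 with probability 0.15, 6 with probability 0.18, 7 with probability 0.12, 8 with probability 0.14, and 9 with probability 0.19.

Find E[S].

6.38

E[S] = Σ s·P(S=s)
 = 4·0.22 + 5·0.15 + 6·0.18 + 7·0.12 + 8·0.14 + 9·0.19
 = 0.88 + 0.75 + 1.08 + 0.84 + 1.12 + 1.71
 = 6.38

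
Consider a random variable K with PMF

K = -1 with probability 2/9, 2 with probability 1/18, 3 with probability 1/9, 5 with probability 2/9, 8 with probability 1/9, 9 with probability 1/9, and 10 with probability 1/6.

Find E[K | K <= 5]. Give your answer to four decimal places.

P(K <= 5) = 2/9 + 1/18 + 1/9 + 2/9 = 11/18.
E[K | K <= 5] = [(-1)·2/9 + 2·1/18 + 3·1/9 + 5·2/9] / (11/18)
 = 4/3 / (11/18)
 = 24/11

2.1818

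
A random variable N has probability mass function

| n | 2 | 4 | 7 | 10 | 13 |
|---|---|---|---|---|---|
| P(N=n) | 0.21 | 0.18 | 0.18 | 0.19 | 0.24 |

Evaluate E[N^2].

E[N^2] = Σ n^2·P(N=n)
 = 4·0.21 + 16·0.18 + 49·0.18 + 100·0.19 + 169·0.24
 = 0.84 + 2.88 + 8.82 + 19 + 40.56
 = 72.1

72.1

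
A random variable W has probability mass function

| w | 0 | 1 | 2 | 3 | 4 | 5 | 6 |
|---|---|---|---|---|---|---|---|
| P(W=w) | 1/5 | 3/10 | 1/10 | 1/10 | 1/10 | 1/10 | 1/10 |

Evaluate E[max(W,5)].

5.1

E[max(W,5)] = Σ max(w,5)·P(W=w)
 = 5·1/5 + 5·3/10 + 5·1/10 + 5·1/10 + 5·1/10 + 5·1/10 + 6·1/10
 = 1 + 3/2 + 1/2 + 1/2 + 1/2 + 1/2 + 3/5
 = 51/10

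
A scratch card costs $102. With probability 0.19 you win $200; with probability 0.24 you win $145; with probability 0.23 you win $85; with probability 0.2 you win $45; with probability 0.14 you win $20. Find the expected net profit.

E[payout] = 200·0.19 + 145·0.24 + 85·0.23 + 45·0.2 + 20·0.14
 = 38 + 34.8 + 19.55 + 9 + 2.8
 = 104.15
Net = 104.15 - 102 = 2.15

2.15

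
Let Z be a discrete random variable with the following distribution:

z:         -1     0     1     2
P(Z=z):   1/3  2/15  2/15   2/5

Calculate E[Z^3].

3

E[Z^3] = Σ z^3·P(Z=z)
 = (-1)·1/3 + 0·2/15 + 1·2/15 + 8·2/5
 = (-1/3) + 0 + 2/15 + 16/5
 = 3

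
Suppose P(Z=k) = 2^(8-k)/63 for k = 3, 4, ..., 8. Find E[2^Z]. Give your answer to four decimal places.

E[2^Z] = Σ 2^z·P(Z=z)
 = 8·32/63 + 16·16/63 + 32·8/63 + 64·4/63 + 128·2/63 + 256·1/63
 = 256/63 + 256/63 + 256/63 + 256/63 + 256/63 + 256/63
 = 512/21

24.3810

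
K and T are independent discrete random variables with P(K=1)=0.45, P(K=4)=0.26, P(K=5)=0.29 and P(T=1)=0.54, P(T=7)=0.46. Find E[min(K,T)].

E[min(K,T)] = Σ_k Σ_t min(k,t) · P(K=k)P(T=t)
 = 1·0.243 + 1·0.207 + 1·0.1404 + 4·0.1196 + 1·0.1566 + 5·0.1334
 = 0.243 + 0.207 + 0.1404 + 0.4784 + 0.1566 + 0.667
 = 1.8924

1.8924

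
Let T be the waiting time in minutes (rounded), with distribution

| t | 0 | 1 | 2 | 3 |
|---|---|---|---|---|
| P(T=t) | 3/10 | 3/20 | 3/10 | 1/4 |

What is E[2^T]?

3.8

E[2^T] = Σ 2^t·P(T=t)
 = 1·3/10 + 2·3/20 + 4·3/10 + 8·1/4
 = 3/10 + 3/10 + 6/5 + 2
 = 19/5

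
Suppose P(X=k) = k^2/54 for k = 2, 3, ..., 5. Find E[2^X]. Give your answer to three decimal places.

E[2^X] = Σ 2^x·P(X=x)
 = 4·2/27 + 8·1/6 + 16·8/27 + 32·25/54
 = 8/27 + 4/3 + 128/27 + 400/27
 = 572/27

21.185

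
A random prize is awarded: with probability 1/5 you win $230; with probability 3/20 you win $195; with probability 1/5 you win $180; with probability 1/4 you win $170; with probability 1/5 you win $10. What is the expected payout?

155.75

E[payout] = 230·1/5 + 195·3/20 + 180·1/5 + 170·1/4 + 10·1/5
 = 46 + 117/4 + 36 + 85/2 + 2
 = 623/4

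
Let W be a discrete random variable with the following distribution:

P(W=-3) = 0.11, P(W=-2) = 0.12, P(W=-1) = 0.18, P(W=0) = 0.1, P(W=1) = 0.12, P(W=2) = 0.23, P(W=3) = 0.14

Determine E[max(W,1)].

1.51

E[max(W,1)] = Σ max(w,1)·P(W=w)
 = 1·0.11 + 1·0.12 + 1·0.18 + 1·0.1 + 1·0.12 + 2·0.23 + 3·0.14
 = 0.11 + 0.12 + 0.18 + 0.1 + 0.12 + 0.46 + 0.42
 = 1.51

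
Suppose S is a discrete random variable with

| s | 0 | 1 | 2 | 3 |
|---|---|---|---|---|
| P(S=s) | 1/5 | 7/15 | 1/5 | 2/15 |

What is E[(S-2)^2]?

1.4

E[(S-2)^2] = Σ (s-2)^2·P(S=s)
 = 4·1/5 + 1·7/15 + 0·1/5 + 1·2/15
 = 4/5 + 7/15 + 0 + 2/15
 = 7/5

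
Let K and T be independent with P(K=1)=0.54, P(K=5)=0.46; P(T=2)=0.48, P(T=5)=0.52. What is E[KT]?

E[KT] = Σ_k Σ_t kt · P(K=k)P(T=t)
 = 2·0.2592 + 5·0.2808 + 10·0.2208 + 25·0.2392
 = 0.5184 + 1.404 + 2.208 + 5.98
 = 10.1104

10.1104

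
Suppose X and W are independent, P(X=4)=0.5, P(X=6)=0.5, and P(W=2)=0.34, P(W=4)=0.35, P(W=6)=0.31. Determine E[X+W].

8.94

E[X+W] = Σ_x Σ_w (x+w) · P(X=x)P(W=w)
 = 6·0.17 + 8·0.175 + 10·0.155 + 8·0.17 + 10·0.175 + 12·0.155
 = 1.02 + 1.4 + 1.55 + 1.36 + 1.75 + 1.86
 = 8.94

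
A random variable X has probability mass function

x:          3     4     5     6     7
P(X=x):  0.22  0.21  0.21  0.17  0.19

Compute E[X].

4.9

E[X] = Σ x·P(X=x)
 = 3·0.22 + 4·0.21 + 5·0.21 + 6·0.17 + 7·0.19
 = 0.66 + 0.84 + 1.05 + 1.02 + 1.33
 = 4.9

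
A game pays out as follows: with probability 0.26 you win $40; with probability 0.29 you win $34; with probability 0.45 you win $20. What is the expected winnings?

E[payout] = 40·0.26 + 34·0.29 + 20·0.45
 = 10.4 + 9.86 + 9
 = 29.26

29.26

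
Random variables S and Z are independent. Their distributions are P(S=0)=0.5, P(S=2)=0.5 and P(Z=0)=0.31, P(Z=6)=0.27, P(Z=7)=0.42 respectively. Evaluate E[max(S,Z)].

E[max(S,Z)] = Σ_s Σ_z max(s,z) · P(S=s)P(Z=z)
 = 0·0.155 + 6·0.135 + 7·0.21 + 2·0.155 + 6·0.135 + 7·0.21
 = 0 + 0.81 + 1.47 + 0.31 + 0.81 + 1.47
 = 4.87

4.87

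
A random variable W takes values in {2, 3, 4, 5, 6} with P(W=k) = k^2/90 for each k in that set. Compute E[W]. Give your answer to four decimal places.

4.8889

E[W] = Σ w·P(W=w)
 = 2·2/45 + 3·1/10 + 4·8/45 + 5·5/18 + 6·2/5
 = 4/45 + 3/10 + 32/45 + 25/18 + 12/5
 = 44/9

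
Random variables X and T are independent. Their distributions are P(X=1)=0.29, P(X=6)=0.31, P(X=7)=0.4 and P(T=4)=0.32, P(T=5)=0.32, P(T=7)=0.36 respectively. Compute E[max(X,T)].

E[max(X,T)] = Σ_x Σ_t max(x,t) · P(X=x)P(T=t)
 = 4·0.0928 + 5·0.0928 + 7·0.1044 + 6·0.0992 + 6·0.0992 + 7·0.1116 + 7·0.128 + 7·0.128 + 7·0.144
 = 0.3712 + 0.464 + 0.7308 + 0.5952 + 0.5952 + 0.7812 + 0.896 + 0.896 + 1.008
 = 6.3376

6.3376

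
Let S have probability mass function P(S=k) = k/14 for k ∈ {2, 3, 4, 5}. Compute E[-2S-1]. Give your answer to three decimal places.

E[-2S-1] = Σ (-2s-1)·P(S=s)
 = (-5)·1/7 + (-7)·3/14 + (-9)·2/7 + (-11)·5/14
 = (-5/7) + (-3/2) + (-18/7) + (-55/14)
 = -61/7

-8.714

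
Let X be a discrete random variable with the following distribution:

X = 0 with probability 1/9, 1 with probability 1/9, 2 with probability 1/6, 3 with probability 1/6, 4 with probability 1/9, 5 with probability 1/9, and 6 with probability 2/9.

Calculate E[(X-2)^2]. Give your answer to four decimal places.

5.7222

E[(X-2)^2] = Σ (x-2)^2·P(X=x)
 = 4·1/9 + 1·1/9 + 0·1/6 + 1·1/6 + 4·1/9 + 9·1/9 + 16·2/9
 = 4/9 + 1/9 + 0 + 1/6 + 4/9 + 1 + 32/9
 = 103/18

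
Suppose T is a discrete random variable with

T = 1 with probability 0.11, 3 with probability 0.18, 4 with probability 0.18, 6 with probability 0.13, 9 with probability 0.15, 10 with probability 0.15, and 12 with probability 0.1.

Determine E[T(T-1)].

E[T(T-1)] = Σ t(t-1)·P(T=t)
 = 0·0.11 + 6·0.18 + 12·0.18 + 30·0.13 + 72·0.15 + 90·0.15 + 132·0.1
 = 0 + 1.08 + 2.16 + 3.9 + 10.8 + 13.5 + 13.2
 = 44.64

44.64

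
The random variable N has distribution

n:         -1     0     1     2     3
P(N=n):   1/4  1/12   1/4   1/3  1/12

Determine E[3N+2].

E[3N+2] = Σ (3n+2)·P(N=n)
 = (-1)·1/4 + 2·1/12 + 5·1/4 + 8·1/3 + 11·1/12
 = (-1/4) + 1/6 + 5/4 + 8/3 + 11/12
 = 19/4

4.75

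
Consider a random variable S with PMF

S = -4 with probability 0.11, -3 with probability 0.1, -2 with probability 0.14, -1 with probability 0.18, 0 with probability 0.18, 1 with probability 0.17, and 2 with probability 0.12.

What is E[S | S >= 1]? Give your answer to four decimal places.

1.4138

P(S >= 1) = 0.17 + 0.12 = 0.29.
E[S | S >= 1] = [1·0.17 + 2·0.12] / 0.29
 = 0.41 / 0.29
 = 41/29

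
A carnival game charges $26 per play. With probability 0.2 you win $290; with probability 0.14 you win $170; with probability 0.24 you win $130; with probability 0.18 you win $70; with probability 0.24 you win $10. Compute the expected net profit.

102

E[payout] = 290·0.2 + 170·0.14 + 130·0.24 + 70·0.18 + 10·0.24
 = 58 + 23.8 + 31.2 + 12.6 + 2.4
 = 128
Net = 128 - 26 = 102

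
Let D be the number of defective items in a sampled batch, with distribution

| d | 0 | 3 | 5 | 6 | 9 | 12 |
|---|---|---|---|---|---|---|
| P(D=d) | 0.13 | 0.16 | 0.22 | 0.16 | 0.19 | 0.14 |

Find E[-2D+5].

E[-2D+5] = Σ (-2d+5)·P(D=d)
 = 5·0.13 + (-1)·0.16 + (-5)·0.22 + (-7)·0.16 + (-13)·0.19 + (-19)·0.14
 = 0.65 + (-0.16) + (-1.1) + (-1.12) + (-2.47) + (-2.66)
 = -6.86

-6.86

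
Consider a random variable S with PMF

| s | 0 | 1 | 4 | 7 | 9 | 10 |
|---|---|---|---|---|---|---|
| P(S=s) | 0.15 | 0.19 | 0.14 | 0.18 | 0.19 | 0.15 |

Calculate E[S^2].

41.64

E[S^2] = Σ s^2·P(S=s)
 = 0·0.15 + 1·0.19 + 16·0.14 + 49·0.18 + 81·0.19 + 100·0.15
 = 0 + 0.19 + 2.24 + 8.82 + 15.39 + 15
 = 41.64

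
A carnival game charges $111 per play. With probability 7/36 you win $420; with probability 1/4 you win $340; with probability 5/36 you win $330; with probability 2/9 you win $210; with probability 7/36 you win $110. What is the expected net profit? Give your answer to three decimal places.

169.556

E[payout] = 420·7/36 + 340·1/4 + 330·5/36 + 210·2/9 + 110·7/36
 = 245/3 + 85 + 275/6 + 140/3 + 385/18
 = 2525/9
Net = 2525/9 - 111 = 1526/9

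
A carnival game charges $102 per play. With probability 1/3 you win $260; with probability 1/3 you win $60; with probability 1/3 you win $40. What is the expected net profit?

E[payout] = 260·1/3 + 60·1/3 + 40·1/3
 = 260/3 + 20 + 40/3
 = 120
Net = 120 - 102 = 18

18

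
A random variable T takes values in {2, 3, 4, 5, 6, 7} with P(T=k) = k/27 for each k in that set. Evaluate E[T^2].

29

E[T^2] = Σ t^2·P(T=t)
 = 4·2/27 + 9·1/9 + 16·4/27 + 25·5/27 + 36·2/9 + 49·7/27
 = 8/27 + 1 + 64/27 + 125/27 + 8 + 343/27
 = 29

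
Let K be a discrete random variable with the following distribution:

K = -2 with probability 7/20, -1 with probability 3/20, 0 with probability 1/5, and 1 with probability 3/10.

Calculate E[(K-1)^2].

3.95

E[(K-1)^2] = Σ (k-1)^2·P(K=k)
 = 9·7/20 + 4·3/20 + 1·1/5 + 0·3/10
 = 63/20 + 3/5 + 1/5 + 0
 = 79/20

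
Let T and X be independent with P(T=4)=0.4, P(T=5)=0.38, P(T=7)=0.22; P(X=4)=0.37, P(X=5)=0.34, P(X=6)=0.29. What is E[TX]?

24.7968

E[TX] = Σ_t Σ_x tx · P(T=t)P(X=x)
 = 16·0.148 + 20·0.136 + 24·0.116 + 20·0.1406 + 25·0.1292 + 30·0.1102 + 28·0.0814 + 35·0.0748 + 42·0.0638
 = 2.368 + 2.72 + 2.784 + 2.812 + 3.23 + 3.306 + 2.2792 + 2.618 + 2.6796
 = 24.7968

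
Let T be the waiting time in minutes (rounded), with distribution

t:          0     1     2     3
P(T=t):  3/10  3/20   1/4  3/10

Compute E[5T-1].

6.75

E[5T-1] = Σ (5t-1)·P(T=t)
 = (-1)·3/10 + 4·3/20 + 9·1/4 + 14·3/10
 = (-3/10) + 3/5 + 9/4 + 21/5
 = 27/4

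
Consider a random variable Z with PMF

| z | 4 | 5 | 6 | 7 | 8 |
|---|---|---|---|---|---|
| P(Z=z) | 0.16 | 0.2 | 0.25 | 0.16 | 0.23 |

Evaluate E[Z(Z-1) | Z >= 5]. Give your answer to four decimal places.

P(Z >= 5) = 0.2 + 0.25 + 0.16 + 0.23 = 0.84.
E[Z(Z-1) | Z >= 5] = [20·0.2 + 30·0.25 + 42·0.16 + 56·0.23] / 0.84
 = 31.1 / 0.84
 = 1555/42

37.0238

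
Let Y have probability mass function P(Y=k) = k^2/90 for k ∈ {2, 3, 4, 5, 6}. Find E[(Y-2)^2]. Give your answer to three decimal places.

9.711

E[(Y-2)^2] = Σ (y-2)^2·P(Y=y)
 = 0·2/45 + 1·1/10 + 4·8/45 + 9·5/18 + 16·2/5
 = 0 + 1/10 + 32/45 + 5/2 + 32/5
 = 437/45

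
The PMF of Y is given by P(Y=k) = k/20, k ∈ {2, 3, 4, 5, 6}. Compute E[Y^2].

22

E[Y^2] = Σ y^2·P(Y=y)
 = 4·1/10 + 9·3/20 + 16·1/5 + 25·1/4 + 36·3/10
 = 2/5 + 27/20 + 16/5 + 25/4 + 54/5
 = 22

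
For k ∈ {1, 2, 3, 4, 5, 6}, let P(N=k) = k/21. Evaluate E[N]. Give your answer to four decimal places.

E[N] = Σ n·P(N=n)
 = 1·1/21 + 2·2/21 + 3·1/7 + 4·4/21 + 5·5/21 + 6·2/7
 = 1/21 + 4/21 + 3/7 + 16/21 + 25/21 + 12/7
 = 13/3

4.3333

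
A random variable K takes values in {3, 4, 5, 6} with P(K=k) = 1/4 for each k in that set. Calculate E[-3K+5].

-8.5

E[-3K+5] = Σ (-3k+5)·P(K=k)
 = (-4)·1/4 + (-7)·1/4 + (-10)·1/4 + (-13)·1/4
 = (-1) + (-7/4) + (-5/2) + (-13/4)
 = -17/2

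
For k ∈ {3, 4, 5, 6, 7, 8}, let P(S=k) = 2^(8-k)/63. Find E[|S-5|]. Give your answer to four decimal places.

E[|S-5|] = Σ |s-5|·P(S=s)
 = 2·32/63 + 1·16/63 + 0·8/63 + 1·4/63 + 2·2/63 + 3·1/63
 = 64/63 + 16/63 + 0 + 4/63 + 4/63 + 1/21
 = 13/9

1.4444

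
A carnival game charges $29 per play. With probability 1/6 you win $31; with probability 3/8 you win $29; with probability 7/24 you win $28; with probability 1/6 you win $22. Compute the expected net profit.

E[payout] = 31·1/6 + 29·3/8 + 28·7/24 + 22·1/6
 = 31/6 + 87/8 + 49/6 + 11/3
 = 223/8
Net = 223/8 - 29 = -9/8

-1.125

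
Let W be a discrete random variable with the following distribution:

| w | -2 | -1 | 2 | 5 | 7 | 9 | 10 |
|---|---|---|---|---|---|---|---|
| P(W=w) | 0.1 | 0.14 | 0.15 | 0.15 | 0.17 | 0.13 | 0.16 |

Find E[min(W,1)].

E[min(W,1)] = Σ min(w,1)·P(W=w)
 = (-2)·0.1 + (-1)·0.14 + 1·0.15 + 1·0.15 + 1·0.17 + 1·0.13 + 1·0.16
 = (-0.2) + (-0.14) + 0.15 + 0.15 + 0.17 + 0.13 + 0.16
 = 0.42

0.42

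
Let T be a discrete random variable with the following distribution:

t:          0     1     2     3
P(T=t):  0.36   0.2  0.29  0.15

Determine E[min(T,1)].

0.64

E[min(T,1)] = Σ min(t,1)·P(T=t)
 = 0·0.36 + 1·0.2 + 1·0.29 + 1·0.15
 = 0 + 0.2 + 0.29 + 0.15
 = 0.64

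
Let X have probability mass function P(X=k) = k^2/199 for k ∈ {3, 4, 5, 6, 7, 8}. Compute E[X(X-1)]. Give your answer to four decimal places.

E[X(X-1)] = Σ x(x-1)·P(X=x)
 = 6·9/199 + 12·16/199 + 20·25/199 + 30·36/199 + 42·49/199 + 56·64/199
 = 54/199 + 192/199 + 500/199 + 1080/199 + 2058/199 + 3584/199
 = 7468/199

37.5276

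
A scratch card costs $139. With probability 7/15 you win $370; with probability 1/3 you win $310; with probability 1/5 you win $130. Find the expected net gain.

163

E[payout] = 370·7/15 + 310·1/3 + 130·1/5
 = 518/3 + 310/3 + 26
 = 302
Net = 302 - 139 = 163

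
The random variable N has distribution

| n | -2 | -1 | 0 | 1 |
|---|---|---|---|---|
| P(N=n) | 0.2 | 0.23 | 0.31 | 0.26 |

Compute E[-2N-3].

-2.26

E[-2N-3] = Σ (-2n-3)·P(N=n)
 = 1·0.2 + (-1)·0.23 + (-3)·0.31 + (-5)·0.26
 = 0.2 + (-0.23) + (-0.93) + (-1.3)
 = -2.26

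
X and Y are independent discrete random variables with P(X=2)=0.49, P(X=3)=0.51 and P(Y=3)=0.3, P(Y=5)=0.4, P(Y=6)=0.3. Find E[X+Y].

7.21

E[X+Y] = Σ_x Σ_y (x+y) · P(X=x)P(Y=y)
 = 5·0.147 + 7·0.196 + 8·0.147 + 6·0.153 + 8·0.204 + 9·0.153
 = 0.735 + 1.372 + 1.176 + 0.918 + 1.632 + 1.377
 = 7.21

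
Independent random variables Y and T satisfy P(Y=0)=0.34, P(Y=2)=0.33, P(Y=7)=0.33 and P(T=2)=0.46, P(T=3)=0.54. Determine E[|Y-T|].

E[|Y-T|] = Σ_y Σ_t |y-t| · P(Y=y)P(T=t)
 = 2·0.1564 + 3·0.1836 + 0·0.1518 + 1·0.1782 + 5·0.1518 + 4·0.1782
 = 0.3128 + 0.5508 + 0 + 0.1782 + 0.759 + 0.7128
 = 2.5136

2.5136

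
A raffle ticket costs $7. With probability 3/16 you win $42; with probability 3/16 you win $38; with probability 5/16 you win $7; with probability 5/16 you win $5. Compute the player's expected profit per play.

11.75

E[payout] = 42·3/16 + 38·3/16 + 7·5/16 + 5·5/16
 = 63/8 + 57/8 + 35/16 + 25/16
 = 75/4
Net = 75/4 - 7 = 47/4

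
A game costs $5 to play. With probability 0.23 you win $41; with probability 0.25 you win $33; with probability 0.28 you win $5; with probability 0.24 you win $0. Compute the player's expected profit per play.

14.08

E[payout] = 41·0.23 + 33·0.25 + 5·0.28 + 0·0.24
 = 9.43 + 8.25 + 1.4 + 0
 = 19.08
Net = 19.08 - 5 = 14.08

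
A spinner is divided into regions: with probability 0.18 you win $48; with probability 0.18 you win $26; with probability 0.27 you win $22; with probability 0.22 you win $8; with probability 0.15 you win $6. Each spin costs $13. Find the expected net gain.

E[payout] = 48·0.18 + 26·0.18 + 22·0.27 + 8·0.22 + 6·0.15
 = 8.64 + 4.68 + 5.94 + 1.76 + 0.9
 = 21.92
Net = 21.92 - 13 = 8.92

8.92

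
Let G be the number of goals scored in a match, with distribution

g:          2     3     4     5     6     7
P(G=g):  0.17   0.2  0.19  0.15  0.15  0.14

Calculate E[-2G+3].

E[-2G+3] = Σ (-2g+3)·P(G=g)
 = (-1)·0.17 + (-3)·0.2 + (-5)·0.19 + (-7)·0.15 + (-9)·0.15 + (-11)·0.14
 = (-0.17) + (-0.6) + (-0.95) + (-1.05) + (-1.35) + (-1.54)
 = -5.66

-5.66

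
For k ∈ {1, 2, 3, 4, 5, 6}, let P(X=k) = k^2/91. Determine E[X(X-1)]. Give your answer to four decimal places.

20.1538

E[X(X-1)] = Σ x(x-1)·P(X=x)
 = 0·1/91 + 2·4/91 + 6·9/91 + 12·16/91 + 20·25/91 + 30·36/91
 = 0 + 8/91 + 54/91 + 192/91 + 500/91 + 1080/91
 = 262/13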